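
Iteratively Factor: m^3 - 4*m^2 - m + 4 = (m - 1)*(m^2 - 3*m - 4) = (m - 1)*(m + 1)*(m - 4)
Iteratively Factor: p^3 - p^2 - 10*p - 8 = (p + 2)*(p^2 - 3*p - 4) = (p - 4)*(p + 2)*(p + 1)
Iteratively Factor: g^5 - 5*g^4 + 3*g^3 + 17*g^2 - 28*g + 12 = (g - 1)*(g^4 - 4*g^3 - g^2 + 16*g - 12) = (g - 1)*(g + 2)*(g^3 - 6*g^2 + 11*g - 6) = (g - 1)^2*(g + 2)*(g^2 - 5*g + 6) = (g - 2)*(g - 1)^2*(g + 2)*(g - 3)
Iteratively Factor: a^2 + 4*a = (a + 4)*(a)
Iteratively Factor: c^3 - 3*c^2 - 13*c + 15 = (c - 5)*(c^2 + 2*c - 3) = (c - 5)*(c + 3)*(c - 1)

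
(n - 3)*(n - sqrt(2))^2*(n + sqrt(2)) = n^4 - 3*n^3 - sqrt(2)*n^3 - 2*n^2 + 3*sqrt(2)*n^2 + 2*sqrt(2)*n + 6*n - 6*sqrt(2)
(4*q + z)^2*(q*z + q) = 16*q^3*z + 16*q^3 + 8*q^2*z^2 + 8*q^2*z + q*z^3 + q*z^2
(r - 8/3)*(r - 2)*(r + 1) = r^3 - 11*r^2/3 + 2*r/3 + 16/3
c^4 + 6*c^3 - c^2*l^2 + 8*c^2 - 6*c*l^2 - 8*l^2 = (c + 2)*(c + 4)*(c - l)*(c + l)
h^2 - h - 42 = (h - 7)*(h + 6)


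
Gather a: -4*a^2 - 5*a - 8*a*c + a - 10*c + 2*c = -4*a^2 + a*(-8*c - 4) - 8*c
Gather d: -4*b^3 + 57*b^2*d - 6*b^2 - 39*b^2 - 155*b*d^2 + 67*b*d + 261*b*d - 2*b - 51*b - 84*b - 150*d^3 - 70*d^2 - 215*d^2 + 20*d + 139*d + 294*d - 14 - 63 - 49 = -4*b^3 - 45*b^2 - 137*b - 150*d^3 + d^2*(-155*b - 285) + d*(57*b^2 + 328*b + 453) - 126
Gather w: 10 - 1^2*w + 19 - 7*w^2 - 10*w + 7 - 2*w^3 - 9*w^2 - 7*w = -2*w^3 - 16*w^2 - 18*w + 36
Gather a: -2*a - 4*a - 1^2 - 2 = -6*a - 3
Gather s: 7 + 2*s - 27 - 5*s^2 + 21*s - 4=-5*s^2 + 23*s - 24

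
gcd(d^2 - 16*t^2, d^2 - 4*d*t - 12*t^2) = 1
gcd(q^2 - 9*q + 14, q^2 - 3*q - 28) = q - 7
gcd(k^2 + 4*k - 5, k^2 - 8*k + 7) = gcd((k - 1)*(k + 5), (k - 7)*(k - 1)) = k - 1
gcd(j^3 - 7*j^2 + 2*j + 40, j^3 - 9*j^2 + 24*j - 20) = j - 5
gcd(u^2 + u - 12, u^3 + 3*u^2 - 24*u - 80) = u + 4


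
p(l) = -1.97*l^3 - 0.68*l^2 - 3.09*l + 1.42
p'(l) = -5.91*l^2 - 1.36*l - 3.09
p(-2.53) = 36.79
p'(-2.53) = -37.48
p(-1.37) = 9.44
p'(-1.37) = -12.32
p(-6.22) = 468.40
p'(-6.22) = -223.28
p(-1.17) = 7.26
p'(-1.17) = -9.59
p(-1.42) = 10.08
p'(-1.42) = -13.08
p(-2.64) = 41.09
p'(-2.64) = -40.69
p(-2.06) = 22.12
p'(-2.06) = -25.37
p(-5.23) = 280.80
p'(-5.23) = -157.63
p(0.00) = 1.42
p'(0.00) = -3.09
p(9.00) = -1517.60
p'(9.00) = -494.04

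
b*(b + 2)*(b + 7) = b^3 + 9*b^2 + 14*b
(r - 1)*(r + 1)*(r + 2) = r^3 + 2*r^2 - r - 2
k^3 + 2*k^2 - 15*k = k*(k - 3)*(k + 5)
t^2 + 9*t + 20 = (t + 4)*(t + 5)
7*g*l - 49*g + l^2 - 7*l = (7*g + l)*(l - 7)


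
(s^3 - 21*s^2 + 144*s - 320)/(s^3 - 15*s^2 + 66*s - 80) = (s - 8)/(s - 2)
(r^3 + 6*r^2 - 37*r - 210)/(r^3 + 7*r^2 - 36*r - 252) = (r + 5)/(r + 6)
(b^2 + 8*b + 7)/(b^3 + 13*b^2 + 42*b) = (b + 1)/(b*(b + 6))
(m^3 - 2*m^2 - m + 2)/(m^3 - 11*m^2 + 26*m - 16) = (m + 1)/(m - 8)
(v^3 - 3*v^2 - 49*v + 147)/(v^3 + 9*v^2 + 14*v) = (v^2 - 10*v + 21)/(v*(v + 2))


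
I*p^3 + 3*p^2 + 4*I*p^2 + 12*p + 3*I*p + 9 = (p + 3)*(p - 3*I)*(I*p + I)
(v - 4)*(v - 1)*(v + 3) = v^3 - 2*v^2 - 11*v + 12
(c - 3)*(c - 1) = c^2 - 4*c + 3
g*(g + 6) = g^2 + 6*g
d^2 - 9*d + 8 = (d - 8)*(d - 1)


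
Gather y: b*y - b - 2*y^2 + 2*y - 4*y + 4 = -b - 2*y^2 + y*(b - 2) + 4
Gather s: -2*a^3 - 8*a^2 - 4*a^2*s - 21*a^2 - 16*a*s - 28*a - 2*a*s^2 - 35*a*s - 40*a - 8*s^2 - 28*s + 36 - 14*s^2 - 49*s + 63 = -2*a^3 - 29*a^2 - 68*a + s^2*(-2*a - 22) + s*(-4*a^2 - 51*a - 77) + 99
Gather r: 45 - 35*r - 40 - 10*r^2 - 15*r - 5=-10*r^2 - 50*r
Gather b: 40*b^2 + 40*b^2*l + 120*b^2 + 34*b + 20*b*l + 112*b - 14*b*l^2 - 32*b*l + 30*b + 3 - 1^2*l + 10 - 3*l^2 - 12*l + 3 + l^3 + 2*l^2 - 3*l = b^2*(40*l + 160) + b*(-14*l^2 - 12*l + 176) + l^3 - l^2 - 16*l + 16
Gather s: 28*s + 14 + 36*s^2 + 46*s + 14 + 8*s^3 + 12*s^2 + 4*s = 8*s^3 + 48*s^2 + 78*s + 28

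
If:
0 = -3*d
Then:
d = 0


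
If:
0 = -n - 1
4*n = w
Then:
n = -1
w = -4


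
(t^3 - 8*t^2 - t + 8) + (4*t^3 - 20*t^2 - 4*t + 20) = 5*t^3 - 28*t^2 - 5*t + 28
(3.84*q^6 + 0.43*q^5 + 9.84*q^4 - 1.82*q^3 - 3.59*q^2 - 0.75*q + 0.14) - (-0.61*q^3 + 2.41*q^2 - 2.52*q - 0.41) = 3.84*q^6 + 0.43*q^5 + 9.84*q^4 - 1.21*q^3 - 6.0*q^2 + 1.77*q + 0.55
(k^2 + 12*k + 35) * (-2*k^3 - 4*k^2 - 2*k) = -2*k^5 - 28*k^4 - 120*k^3 - 164*k^2 - 70*k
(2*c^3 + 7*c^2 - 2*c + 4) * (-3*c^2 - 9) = -6*c^5 - 21*c^4 - 12*c^3 - 75*c^2 + 18*c - 36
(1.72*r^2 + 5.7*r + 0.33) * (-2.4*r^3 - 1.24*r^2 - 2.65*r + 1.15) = -4.128*r^5 - 15.8128*r^4 - 12.418*r^3 - 13.5362*r^2 + 5.6805*r + 0.3795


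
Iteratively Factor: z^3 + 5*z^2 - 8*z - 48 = (z + 4)*(z^2 + z - 12) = (z - 3)*(z + 4)*(z + 4)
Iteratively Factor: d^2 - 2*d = (d - 2)*(d)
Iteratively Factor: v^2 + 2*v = (v + 2)*(v)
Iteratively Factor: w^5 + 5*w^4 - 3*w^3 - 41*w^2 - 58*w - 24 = (w + 4)*(w^4 + w^3 - 7*w^2 - 13*w - 6) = (w + 1)*(w + 4)*(w^3 - 7*w - 6) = (w + 1)*(w + 2)*(w + 4)*(w^2 - 2*w - 3) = (w - 3)*(w + 1)*(w + 2)*(w + 4)*(w + 1)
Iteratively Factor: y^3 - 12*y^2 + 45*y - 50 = (y - 2)*(y^2 - 10*y + 25) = (y - 5)*(y - 2)*(y - 5)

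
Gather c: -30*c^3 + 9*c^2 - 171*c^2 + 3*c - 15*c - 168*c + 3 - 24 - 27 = -30*c^3 - 162*c^2 - 180*c - 48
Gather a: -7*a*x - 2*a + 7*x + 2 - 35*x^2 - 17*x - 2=a*(-7*x - 2) - 35*x^2 - 10*x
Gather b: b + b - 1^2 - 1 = 2*b - 2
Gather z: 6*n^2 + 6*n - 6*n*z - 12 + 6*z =6*n^2 + 6*n + z*(6 - 6*n) - 12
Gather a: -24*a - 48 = -24*a - 48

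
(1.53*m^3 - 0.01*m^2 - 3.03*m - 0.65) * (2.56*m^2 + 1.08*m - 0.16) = 3.9168*m^5 + 1.6268*m^4 - 8.0124*m^3 - 4.9348*m^2 - 0.2172*m + 0.104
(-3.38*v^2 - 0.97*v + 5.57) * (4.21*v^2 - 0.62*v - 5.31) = -14.2298*v^4 - 1.9881*v^3 + 41.9989*v^2 + 1.6973*v - 29.5767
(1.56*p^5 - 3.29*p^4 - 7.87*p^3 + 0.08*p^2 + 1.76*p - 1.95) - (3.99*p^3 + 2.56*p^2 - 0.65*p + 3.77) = 1.56*p^5 - 3.29*p^4 - 11.86*p^3 - 2.48*p^2 + 2.41*p - 5.72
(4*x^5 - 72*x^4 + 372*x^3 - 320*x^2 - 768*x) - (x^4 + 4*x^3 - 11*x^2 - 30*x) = 4*x^5 - 73*x^4 + 368*x^3 - 309*x^2 - 738*x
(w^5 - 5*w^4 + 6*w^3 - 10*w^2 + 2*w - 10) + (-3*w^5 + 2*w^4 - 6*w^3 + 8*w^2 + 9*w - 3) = -2*w^5 - 3*w^4 - 2*w^2 + 11*w - 13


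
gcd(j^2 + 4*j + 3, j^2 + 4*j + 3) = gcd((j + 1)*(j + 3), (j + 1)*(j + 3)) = j^2 + 4*j + 3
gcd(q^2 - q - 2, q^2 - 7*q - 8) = q + 1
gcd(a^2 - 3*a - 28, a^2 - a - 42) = a - 7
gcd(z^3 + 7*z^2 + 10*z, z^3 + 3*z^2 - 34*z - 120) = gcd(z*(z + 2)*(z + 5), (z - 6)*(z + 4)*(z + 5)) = z + 5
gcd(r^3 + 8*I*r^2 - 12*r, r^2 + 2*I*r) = r^2 + 2*I*r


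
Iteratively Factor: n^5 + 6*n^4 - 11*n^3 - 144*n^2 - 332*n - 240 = (n - 5)*(n^4 + 11*n^3 + 44*n^2 + 76*n + 48) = (n - 5)*(n + 2)*(n^3 + 9*n^2 + 26*n + 24) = (n - 5)*(n + 2)*(n + 3)*(n^2 + 6*n + 8) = (n - 5)*(n + 2)*(n + 3)*(n + 4)*(n + 2)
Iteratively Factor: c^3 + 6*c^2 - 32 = (c + 4)*(c^2 + 2*c - 8) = (c - 2)*(c + 4)*(c + 4)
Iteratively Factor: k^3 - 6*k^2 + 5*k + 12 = (k - 3)*(k^2 - 3*k - 4) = (k - 3)*(k + 1)*(k - 4)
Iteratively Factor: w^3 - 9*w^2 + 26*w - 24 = (w - 3)*(w^2 - 6*w + 8) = (w - 3)*(w - 2)*(w - 4)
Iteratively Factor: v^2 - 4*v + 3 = (v - 3)*(v - 1)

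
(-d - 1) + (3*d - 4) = 2*d - 5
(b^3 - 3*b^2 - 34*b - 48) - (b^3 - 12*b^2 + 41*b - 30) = 9*b^2 - 75*b - 18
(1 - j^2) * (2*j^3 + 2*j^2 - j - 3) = -2*j^5 - 2*j^4 + 3*j^3 + 5*j^2 - j - 3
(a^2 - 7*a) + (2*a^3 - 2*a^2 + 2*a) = 2*a^3 - a^2 - 5*a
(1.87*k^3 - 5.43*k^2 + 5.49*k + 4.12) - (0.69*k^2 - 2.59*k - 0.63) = 1.87*k^3 - 6.12*k^2 + 8.08*k + 4.75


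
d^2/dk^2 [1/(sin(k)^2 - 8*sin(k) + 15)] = 2*(-2*sin(k)^4 + 12*sin(k)^3 + sin(k)^2 - 84*sin(k) + 49)/(sin(k)^2 - 8*sin(k) + 15)^3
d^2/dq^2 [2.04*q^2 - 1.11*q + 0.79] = 4.08000000000000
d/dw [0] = 0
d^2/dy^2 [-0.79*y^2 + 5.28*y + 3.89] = -1.58000000000000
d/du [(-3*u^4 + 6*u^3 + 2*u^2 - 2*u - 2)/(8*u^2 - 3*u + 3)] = (-48*u^5 + 75*u^4 - 72*u^3 + 64*u^2 + 44*u - 12)/(64*u^4 - 48*u^3 + 57*u^2 - 18*u + 9)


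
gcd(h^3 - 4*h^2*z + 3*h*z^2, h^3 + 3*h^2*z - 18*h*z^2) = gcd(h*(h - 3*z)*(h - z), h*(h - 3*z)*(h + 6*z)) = -h^2 + 3*h*z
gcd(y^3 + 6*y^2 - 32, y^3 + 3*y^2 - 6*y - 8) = y^2 + 2*y - 8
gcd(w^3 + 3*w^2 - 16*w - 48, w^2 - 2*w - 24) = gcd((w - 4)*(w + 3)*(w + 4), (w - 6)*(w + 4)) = w + 4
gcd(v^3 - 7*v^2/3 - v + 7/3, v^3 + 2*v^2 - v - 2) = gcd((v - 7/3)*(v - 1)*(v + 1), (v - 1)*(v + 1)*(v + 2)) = v^2 - 1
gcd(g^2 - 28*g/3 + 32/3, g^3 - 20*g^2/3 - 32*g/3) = g - 8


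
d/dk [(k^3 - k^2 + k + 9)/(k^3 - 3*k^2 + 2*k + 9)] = (-2*k^4 + 2*k^3 + k^2 + 36*k - 9)/(k^6 - 6*k^5 + 13*k^4 + 6*k^3 - 50*k^2 + 36*k + 81)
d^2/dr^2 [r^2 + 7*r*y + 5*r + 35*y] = 2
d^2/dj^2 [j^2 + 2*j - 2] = 2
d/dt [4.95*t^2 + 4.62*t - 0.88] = 9.9*t + 4.62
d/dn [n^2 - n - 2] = 2*n - 1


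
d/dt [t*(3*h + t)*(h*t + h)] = h*(6*h*t + 3*h + 3*t^2 + 2*t)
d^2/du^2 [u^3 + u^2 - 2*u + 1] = 6*u + 2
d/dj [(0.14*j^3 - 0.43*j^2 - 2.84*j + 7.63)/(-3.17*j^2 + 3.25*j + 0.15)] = (-0.4438*j^4 + 0.910000000000001*j^3 - 10.3373*j^2 + 48.2452*j - 25.2235)/(10.0489*j^4 - 20.605*j^3 + 9.6115*j^2 + 0.975*j + 0.0225)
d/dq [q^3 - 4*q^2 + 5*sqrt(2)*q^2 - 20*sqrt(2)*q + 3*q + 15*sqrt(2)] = 3*q^2 - 8*q + 10*sqrt(2)*q - 20*sqrt(2) + 3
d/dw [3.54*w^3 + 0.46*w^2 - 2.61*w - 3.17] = 10.62*w^2 + 0.92*w - 2.61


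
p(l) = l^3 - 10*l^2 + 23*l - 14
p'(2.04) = -5.32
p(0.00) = -14.00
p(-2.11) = -116.44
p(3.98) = -17.82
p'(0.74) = 9.84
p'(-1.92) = 72.46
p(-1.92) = -102.10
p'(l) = 3*l^2 - 20*l + 23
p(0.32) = -7.63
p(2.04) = -0.21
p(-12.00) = -3458.00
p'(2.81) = -9.51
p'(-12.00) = 695.00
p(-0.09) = -16.15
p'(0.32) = 16.91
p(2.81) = -6.14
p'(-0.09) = 24.82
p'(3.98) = -9.08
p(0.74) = -2.05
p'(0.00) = 23.00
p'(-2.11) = 78.56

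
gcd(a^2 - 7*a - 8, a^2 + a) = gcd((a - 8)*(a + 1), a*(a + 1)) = a + 1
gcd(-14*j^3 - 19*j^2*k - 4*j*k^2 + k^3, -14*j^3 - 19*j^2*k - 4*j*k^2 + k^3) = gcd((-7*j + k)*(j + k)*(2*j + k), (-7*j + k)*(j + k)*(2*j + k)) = 14*j^3 + 19*j^2*k + 4*j*k^2 - k^3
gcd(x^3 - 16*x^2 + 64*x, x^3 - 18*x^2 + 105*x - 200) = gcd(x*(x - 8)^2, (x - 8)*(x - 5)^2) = x - 8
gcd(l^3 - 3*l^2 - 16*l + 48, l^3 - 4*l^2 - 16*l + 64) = l^2 - 16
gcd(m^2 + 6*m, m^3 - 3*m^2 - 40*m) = m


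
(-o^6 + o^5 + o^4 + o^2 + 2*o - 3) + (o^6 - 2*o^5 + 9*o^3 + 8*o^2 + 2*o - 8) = -o^5 + o^4 + 9*o^3 + 9*o^2 + 4*o - 11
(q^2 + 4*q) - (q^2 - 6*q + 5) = 10*q - 5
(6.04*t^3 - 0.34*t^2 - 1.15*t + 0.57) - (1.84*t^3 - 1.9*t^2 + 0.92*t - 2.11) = 4.2*t^3 + 1.56*t^2 - 2.07*t + 2.68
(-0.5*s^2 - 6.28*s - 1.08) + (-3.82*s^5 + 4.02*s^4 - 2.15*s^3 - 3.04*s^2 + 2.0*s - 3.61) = -3.82*s^5 + 4.02*s^4 - 2.15*s^3 - 3.54*s^2 - 4.28*s - 4.69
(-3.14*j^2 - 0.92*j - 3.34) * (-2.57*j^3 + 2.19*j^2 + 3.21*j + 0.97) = 8.0698*j^5 - 4.5122*j^4 - 3.5104*j^3 - 13.3136*j^2 - 11.6138*j - 3.2398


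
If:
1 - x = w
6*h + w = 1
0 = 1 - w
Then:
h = 0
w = 1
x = 0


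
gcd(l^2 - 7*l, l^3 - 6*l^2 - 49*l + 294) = l - 7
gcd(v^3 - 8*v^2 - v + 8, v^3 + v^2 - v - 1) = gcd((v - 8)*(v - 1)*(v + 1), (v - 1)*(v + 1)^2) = v^2 - 1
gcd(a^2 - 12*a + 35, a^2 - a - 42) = a - 7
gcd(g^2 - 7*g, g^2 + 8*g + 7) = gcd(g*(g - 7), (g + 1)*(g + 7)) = 1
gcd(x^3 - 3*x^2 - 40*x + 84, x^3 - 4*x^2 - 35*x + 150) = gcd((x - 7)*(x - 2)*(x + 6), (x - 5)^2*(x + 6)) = x + 6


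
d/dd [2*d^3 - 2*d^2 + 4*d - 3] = 6*d^2 - 4*d + 4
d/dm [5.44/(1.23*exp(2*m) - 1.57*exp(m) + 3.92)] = (8.5408 - 13.3824*exp(m))*exp(m)/(1.23*exp(2*m) - 1.57*exp(m) + 3.92)^2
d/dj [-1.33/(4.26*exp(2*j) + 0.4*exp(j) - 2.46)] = (11.3316*exp(j) + 0.532)*exp(j)/(4.26*exp(2*j) + 0.4*exp(j) - 2.46)^2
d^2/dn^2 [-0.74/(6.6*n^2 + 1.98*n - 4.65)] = (64.4688*n^2 + 19.34064*n - 0.74*(13.2*n + 1.98)*(26.4*n + 3.96) - 45.4212)/(6.6*n^2 + 1.98*n - 4.65)^3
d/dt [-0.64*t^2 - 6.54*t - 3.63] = -1.28*t - 6.54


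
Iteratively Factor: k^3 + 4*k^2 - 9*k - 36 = (k + 3)*(k^2 + k - 12) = (k + 3)*(k + 4)*(k - 3)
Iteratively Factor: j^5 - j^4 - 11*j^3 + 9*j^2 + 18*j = (j + 3)*(j^4 - 4*j^3 + j^2 + 6*j) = (j - 2)*(j + 3)*(j^3 - 2*j^2 - 3*j) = j*(j - 2)*(j + 3)*(j^2 - 2*j - 3) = j*(j - 3)*(j - 2)*(j + 3)*(j + 1)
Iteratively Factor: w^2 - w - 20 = (w + 4)*(w - 5)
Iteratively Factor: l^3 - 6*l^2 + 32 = (l - 4)*(l^2 - 2*l - 8) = (l - 4)^2*(l + 2)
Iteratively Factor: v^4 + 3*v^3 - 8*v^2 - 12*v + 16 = (v + 2)*(v^3 + v^2 - 10*v + 8) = (v - 2)*(v + 2)*(v^2 + 3*v - 4) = (v - 2)*(v - 1)*(v + 2)*(v + 4)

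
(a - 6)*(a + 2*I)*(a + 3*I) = a^3 - 6*a^2 + 5*I*a^2 - 6*a - 30*I*a + 36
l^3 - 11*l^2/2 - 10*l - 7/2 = (l - 7)*(l + 1/2)*(l + 1)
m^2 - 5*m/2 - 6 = (m - 4)*(m + 3/2)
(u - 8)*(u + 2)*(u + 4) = u^3 - 2*u^2 - 40*u - 64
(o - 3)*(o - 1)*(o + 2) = o^3 - 2*o^2 - 5*o + 6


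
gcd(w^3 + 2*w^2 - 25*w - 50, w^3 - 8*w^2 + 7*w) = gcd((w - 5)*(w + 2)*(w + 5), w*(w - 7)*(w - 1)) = 1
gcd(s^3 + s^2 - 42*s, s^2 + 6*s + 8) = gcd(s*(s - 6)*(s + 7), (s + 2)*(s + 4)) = 1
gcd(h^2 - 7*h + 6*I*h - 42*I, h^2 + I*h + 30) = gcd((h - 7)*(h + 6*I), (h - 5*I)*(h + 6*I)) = h + 6*I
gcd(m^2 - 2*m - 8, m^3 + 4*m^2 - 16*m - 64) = m - 4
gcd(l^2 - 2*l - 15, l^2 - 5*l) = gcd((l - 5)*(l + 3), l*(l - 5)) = l - 5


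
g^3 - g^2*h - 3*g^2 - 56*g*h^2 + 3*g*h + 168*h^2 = (g - 3)*(g - 8*h)*(g + 7*h)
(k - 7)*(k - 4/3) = k^2 - 25*k/3 + 28/3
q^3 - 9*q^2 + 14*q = q*(q - 7)*(q - 2)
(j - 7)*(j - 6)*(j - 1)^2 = j^4 - 15*j^3 + 69*j^2 - 97*j + 42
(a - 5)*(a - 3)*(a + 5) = a^3 - 3*a^2 - 25*a + 75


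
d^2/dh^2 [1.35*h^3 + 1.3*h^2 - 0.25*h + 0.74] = 8.1*h + 2.6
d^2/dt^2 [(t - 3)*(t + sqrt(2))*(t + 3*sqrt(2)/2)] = 6*t - 6 + 5*sqrt(2)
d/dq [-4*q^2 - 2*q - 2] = -8*q - 2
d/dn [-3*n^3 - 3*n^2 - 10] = 3*n*(-3*n - 2)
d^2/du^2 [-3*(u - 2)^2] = -6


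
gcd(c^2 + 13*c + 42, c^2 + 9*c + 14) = c + 7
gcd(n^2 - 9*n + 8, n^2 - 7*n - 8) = n - 8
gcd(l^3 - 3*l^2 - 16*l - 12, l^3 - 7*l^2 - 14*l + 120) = l - 6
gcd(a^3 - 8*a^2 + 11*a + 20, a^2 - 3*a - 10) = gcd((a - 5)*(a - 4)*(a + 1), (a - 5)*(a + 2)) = a - 5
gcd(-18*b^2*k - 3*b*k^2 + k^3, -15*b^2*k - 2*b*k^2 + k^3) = 3*b*k + k^2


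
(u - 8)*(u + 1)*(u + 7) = u^3 - 57*u - 56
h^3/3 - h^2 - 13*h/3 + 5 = (h/3 + 1)*(h - 5)*(h - 1)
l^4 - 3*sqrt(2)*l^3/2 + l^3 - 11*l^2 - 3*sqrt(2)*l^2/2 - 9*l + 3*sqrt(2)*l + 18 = (l - 1)*(l + 2)*(l - 3*sqrt(2))*(l + 3*sqrt(2)/2)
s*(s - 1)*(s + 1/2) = s^3 - s^2/2 - s/2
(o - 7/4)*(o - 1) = o^2 - 11*o/4 + 7/4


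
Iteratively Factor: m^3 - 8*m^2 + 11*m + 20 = (m - 4)*(m^2 - 4*m - 5) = (m - 4)*(m + 1)*(m - 5)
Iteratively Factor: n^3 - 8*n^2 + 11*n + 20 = (n - 4)*(n^2 - 4*n - 5) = (n - 4)*(n + 1)*(n - 5)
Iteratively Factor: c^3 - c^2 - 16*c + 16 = (c + 4)*(c^2 - 5*c + 4) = (c - 4)*(c + 4)*(c - 1)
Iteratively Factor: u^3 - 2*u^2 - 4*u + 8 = (u - 2)*(u^2 - 4) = (u - 2)*(u + 2)*(u - 2)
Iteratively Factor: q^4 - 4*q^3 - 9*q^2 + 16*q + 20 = (q - 5)*(q^3 + q^2 - 4*q - 4) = (q - 5)*(q - 2)*(q^2 + 3*q + 2) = (q - 5)*(q - 2)*(q + 2)*(q + 1)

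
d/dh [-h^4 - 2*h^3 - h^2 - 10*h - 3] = -4*h^3 - 6*h^2 - 2*h - 10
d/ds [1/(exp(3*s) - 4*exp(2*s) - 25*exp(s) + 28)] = (-3*exp(2*s) + 8*exp(s) + 25)*exp(s)/(exp(3*s) - 4*exp(2*s) - 25*exp(s) + 28)^2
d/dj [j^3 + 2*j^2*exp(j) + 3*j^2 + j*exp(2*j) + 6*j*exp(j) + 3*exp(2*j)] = 2*j^2*exp(j) + 3*j^2 + 2*j*exp(2*j) + 10*j*exp(j) + 6*j + 7*exp(2*j) + 6*exp(j)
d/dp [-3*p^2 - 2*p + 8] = -6*p - 2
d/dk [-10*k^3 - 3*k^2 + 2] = 6*k*(-5*k - 1)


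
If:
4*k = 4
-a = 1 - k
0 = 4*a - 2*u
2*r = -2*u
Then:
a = 0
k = 1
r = 0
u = 0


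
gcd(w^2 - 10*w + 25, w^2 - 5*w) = w - 5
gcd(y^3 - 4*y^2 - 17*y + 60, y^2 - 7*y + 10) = y - 5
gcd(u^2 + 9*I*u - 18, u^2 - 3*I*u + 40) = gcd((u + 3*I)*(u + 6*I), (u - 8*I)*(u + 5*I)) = 1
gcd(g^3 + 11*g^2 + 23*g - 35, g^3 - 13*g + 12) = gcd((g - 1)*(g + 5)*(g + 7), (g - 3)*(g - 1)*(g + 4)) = g - 1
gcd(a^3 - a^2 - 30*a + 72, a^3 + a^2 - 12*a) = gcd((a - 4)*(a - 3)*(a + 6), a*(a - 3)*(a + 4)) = a - 3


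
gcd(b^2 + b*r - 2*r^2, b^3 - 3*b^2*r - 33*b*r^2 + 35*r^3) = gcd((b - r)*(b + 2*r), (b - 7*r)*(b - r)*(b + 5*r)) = -b + r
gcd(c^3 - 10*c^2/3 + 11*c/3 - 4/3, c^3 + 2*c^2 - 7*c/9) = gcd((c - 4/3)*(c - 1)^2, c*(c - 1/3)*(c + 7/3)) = 1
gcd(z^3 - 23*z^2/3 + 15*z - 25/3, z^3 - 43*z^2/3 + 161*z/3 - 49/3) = 1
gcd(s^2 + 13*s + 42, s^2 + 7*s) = s + 7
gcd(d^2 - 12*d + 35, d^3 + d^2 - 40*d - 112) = d - 7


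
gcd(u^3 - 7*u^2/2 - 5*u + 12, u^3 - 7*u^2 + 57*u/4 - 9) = u^2 - 11*u/2 + 6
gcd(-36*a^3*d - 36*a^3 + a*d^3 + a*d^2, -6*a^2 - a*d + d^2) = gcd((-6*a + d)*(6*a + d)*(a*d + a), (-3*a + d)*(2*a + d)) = 1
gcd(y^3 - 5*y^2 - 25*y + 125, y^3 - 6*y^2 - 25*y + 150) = y^2 - 25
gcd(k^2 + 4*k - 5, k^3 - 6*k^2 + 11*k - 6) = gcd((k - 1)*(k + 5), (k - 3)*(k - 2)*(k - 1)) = k - 1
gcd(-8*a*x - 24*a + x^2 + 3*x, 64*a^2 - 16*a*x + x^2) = -8*a + x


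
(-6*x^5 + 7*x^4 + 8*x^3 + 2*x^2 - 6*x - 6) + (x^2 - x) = -6*x^5 + 7*x^4 + 8*x^3 + 3*x^2 - 7*x - 6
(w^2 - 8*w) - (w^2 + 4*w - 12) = 12 - 12*w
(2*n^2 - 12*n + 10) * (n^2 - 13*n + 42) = 2*n^4 - 38*n^3 + 250*n^2 - 634*n + 420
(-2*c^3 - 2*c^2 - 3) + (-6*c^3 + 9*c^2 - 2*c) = -8*c^3 + 7*c^2 - 2*c - 3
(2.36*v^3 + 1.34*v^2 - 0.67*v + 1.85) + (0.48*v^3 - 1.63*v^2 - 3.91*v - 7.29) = 2.84*v^3 - 0.29*v^2 - 4.58*v - 5.44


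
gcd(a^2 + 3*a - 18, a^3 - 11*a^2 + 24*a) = a - 3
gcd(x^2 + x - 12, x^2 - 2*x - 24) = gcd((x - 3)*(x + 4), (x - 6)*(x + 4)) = x + 4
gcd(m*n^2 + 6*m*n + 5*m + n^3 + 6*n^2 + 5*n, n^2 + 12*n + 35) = n + 5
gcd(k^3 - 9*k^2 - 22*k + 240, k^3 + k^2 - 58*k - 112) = k - 8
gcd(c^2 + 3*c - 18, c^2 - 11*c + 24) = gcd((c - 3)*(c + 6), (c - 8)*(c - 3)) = c - 3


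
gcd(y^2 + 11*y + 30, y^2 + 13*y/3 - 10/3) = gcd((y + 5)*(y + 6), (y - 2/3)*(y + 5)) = y + 5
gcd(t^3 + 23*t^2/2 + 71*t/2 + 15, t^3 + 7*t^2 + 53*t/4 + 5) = t + 1/2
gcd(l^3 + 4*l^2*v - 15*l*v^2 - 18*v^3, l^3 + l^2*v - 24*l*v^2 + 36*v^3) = -l^2 - 3*l*v + 18*v^2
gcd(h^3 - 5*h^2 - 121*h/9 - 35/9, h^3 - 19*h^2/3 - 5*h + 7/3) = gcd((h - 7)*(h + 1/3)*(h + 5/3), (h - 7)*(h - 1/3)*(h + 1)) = h - 7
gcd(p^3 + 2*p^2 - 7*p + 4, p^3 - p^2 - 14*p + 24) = p + 4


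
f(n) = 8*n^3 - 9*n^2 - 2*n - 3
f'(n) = 24*n^2 - 18*n - 2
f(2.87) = 106.25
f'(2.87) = 144.03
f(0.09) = -3.25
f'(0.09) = -3.43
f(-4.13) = -711.81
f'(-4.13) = 481.71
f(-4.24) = -766.12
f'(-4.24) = 505.78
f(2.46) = 56.71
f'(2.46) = 98.96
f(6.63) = 1919.60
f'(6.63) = 933.63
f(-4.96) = -1190.69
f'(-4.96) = 677.72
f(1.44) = -0.65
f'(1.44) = 21.85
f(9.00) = 5082.00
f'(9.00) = 1780.00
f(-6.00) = -2043.00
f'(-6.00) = 970.00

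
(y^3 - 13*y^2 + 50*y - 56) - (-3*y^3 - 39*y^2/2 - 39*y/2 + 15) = 4*y^3 + 13*y^2/2 + 139*y/2 - 71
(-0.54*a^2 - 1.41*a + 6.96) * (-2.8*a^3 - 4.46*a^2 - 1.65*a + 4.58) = 1.512*a^5 + 6.3564*a^4 - 12.3084*a^3 - 31.1883*a^2 - 17.9418*a + 31.8768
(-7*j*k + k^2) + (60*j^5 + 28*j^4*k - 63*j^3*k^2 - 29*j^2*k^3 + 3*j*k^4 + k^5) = 60*j^5 + 28*j^4*k - 63*j^3*k^2 - 29*j^2*k^3 + 3*j*k^4 - 7*j*k + k^5 + k^2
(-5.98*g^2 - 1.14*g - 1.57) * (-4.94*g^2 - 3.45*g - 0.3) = 29.5412*g^4 + 26.2626*g^3 + 13.4828*g^2 + 5.7585*g + 0.471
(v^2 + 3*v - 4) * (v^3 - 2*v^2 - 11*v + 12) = v^5 + v^4 - 21*v^3 - 13*v^2 + 80*v - 48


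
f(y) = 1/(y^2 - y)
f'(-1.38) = 0.35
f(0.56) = -4.06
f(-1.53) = 0.26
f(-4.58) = 0.04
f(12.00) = 0.01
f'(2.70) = -0.21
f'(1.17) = -33.87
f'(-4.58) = 0.02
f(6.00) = 0.03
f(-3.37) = 0.07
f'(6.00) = -0.01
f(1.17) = 5.03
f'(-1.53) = 0.27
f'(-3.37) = 0.04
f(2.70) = 0.22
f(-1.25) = 0.36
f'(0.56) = -1.98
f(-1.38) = 0.30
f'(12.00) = 0.00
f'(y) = (1 - 2*y)/(y^2 - y)^2 = (1 - 2*y)/(y^2*(y - 1)^2)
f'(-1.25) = 0.44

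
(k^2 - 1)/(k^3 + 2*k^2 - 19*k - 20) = (k - 1)/(k^2 + k - 20)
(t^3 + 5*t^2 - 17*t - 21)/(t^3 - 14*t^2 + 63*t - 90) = (t^2 + 8*t + 7)/(t^2 - 11*t + 30)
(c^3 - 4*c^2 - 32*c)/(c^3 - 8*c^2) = (c + 4)/c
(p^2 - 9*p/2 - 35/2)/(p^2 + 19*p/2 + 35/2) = (p - 7)/(p + 7)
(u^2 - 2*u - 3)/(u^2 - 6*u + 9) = (u + 1)/(u - 3)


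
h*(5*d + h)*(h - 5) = 5*d*h^2 - 25*d*h + h^3 - 5*h^2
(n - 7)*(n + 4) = n^2 - 3*n - 28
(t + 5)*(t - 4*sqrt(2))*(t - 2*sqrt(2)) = t^3 - 6*sqrt(2)*t^2 + 5*t^2 - 30*sqrt(2)*t + 16*t + 80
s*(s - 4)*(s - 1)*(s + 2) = s^4 - 3*s^3 - 6*s^2 + 8*s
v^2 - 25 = (v - 5)*(v + 5)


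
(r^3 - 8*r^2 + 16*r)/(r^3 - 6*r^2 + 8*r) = (r - 4)/(r - 2)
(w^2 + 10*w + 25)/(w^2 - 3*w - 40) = (w + 5)/(w - 8)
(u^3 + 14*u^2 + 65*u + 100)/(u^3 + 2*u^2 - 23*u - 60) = (u^2 + 10*u + 25)/(u^2 - 2*u - 15)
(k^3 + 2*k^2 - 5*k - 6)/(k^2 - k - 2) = k + 3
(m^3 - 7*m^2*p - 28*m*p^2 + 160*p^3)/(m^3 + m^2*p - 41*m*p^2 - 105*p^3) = (-m^2 + 12*m*p - 32*p^2)/(-m^2 + 4*m*p + 21*p^2)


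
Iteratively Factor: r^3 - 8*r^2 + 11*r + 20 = (r - 4)*(r^2 - 4*r - 5) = (r - 4)*(r + 1)*(r - 5)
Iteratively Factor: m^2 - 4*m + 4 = (m - 2)*(m - 2)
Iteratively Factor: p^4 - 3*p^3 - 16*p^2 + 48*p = (p - 4)*(p^3 + p^2 - 12*p) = (p - 4)*(p - 3)*(p^2 + 4*p) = (p - 4)*(p - 3)*(p + 4)*(p)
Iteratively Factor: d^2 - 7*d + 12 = (d - 3)*(d - 4)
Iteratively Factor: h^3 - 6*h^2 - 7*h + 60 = (h - 4)*(h^2 - 2*h - 15) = (h - 4)*(h + 3)*(h - 5)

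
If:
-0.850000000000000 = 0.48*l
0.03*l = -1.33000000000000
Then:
No Solution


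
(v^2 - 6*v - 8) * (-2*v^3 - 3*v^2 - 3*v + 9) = -2*v^5 + 9*v^4 + 31*v^3 + 51*v^2 - 30*v - 72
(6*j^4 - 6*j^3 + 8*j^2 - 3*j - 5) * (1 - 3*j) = -18*j^5 + 24*j^4 - 30*j^3 + 17*j^2 + 12*j - 5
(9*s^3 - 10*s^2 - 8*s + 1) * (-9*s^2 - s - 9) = -81*s^5 + 81*s^4 + s^3 + 89*s^2 + 71*s - 9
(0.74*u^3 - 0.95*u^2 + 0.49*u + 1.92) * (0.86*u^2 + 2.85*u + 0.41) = 0.6364*u^5 + 1.292*u^4 - 1.9827*u^3 + 2.6582*u^2 + 5.6729*u + 0.7872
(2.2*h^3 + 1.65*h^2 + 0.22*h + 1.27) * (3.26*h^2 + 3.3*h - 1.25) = 7.172*h^5 + 12.639*h^4 + 3.4122*h^3 + 2.8037*h^2 + 3.916*h - 1.5875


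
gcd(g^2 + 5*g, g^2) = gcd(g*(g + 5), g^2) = g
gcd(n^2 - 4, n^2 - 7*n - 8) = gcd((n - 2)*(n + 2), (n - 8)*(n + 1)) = 1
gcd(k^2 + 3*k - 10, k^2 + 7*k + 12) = 1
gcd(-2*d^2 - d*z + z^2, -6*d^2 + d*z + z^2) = -2*d + z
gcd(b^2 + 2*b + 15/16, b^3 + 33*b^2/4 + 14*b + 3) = 1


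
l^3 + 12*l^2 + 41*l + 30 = (l + 1)*(l + 5)*(l + 6)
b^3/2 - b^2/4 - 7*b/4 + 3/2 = (b/2 + 1)*(b - 3/2)*(b - 1)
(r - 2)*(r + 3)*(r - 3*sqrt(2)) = r^3 - 3*sqrt(2)*r^2 + r^2 - 6*r - 3*sqrt(2)*r + 18*sqrt(2)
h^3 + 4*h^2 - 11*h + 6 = (h - 1)^2*(h + 6)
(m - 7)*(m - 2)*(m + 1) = m^3 - 8*m^2 + 5*m + 14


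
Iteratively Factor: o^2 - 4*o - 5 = (o - 5)*(o + 1)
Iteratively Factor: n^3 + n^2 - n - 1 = (n + 1)*(n^2 - 1) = (n + 1)^2*(n - 1)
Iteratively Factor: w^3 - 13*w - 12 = (w + 3)*(w^2 - 3*w - 4) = (w + 1)*(w + 3)*(w - 4)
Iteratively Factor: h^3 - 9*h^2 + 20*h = (h - 5)*(h^2 - 4*h) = (h - 5)*(h - 4)*(h)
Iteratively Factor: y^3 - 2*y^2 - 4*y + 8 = (y - 2)*(y^2 - 4) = (y - 2)^2*(y + 2)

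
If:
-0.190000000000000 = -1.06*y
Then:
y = 0.18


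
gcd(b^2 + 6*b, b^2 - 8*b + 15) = 1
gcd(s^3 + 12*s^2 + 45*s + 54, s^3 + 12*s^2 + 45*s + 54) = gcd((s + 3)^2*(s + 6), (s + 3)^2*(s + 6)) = s^3 + 12*s^2 + 45*s + 54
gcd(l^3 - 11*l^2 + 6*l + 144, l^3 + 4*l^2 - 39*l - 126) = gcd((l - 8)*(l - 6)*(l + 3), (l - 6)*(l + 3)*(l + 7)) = l^2 - 3*l - 18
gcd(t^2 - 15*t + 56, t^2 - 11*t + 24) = t - 8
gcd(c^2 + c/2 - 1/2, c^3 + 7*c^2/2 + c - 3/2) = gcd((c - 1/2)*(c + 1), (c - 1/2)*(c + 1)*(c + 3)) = c^2 + c/2 - 1/2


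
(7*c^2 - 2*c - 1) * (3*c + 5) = 21*c^3 + 29*c^2 - 13*c - 5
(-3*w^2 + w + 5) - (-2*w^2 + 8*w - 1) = -w^2 - 7*w + 6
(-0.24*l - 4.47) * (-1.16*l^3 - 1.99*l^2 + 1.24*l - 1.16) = 0.2784*l^4 + 5.6628*l^3 + 8.5977*l^2 - 5.2644*l + 5.1852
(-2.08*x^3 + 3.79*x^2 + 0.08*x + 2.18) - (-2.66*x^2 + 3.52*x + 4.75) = -2.08*x^3 + 6.45*x^2 - 3.44*x - 2.57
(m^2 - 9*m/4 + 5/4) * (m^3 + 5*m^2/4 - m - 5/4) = m^5 - m^4 - 41*m^3/16 + 41*m^2/16 + 25*m/16 - 25/16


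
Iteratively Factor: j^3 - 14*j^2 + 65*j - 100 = (j - 5)*(j^2 - 9*j + 20) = (j - 5)^2*(j - 4)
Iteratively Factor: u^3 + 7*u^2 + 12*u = (u + 3)*(u^2 + 4*u) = (u + 3)*(u + 4)*(u)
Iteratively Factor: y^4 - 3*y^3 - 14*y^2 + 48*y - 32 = (y - 2)*(y^3 - y^2 - 16*y + 16) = (y - 2)*(y - 1)*(y^2 - 16) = (y - 2)*(y - 1)*(y + 4)*(y - 4)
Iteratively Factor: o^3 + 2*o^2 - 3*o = (o - 1)*(o^2 + 3*o) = o*(o - 1)*(o + 3)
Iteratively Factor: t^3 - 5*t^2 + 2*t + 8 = (t + 1)*(t^2 - 6*t + 8) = (t - 2)*(t + 1)*(t - 4)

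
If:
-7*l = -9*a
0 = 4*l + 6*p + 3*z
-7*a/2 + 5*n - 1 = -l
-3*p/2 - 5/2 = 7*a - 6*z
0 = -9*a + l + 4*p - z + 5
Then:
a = 245/862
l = 315/862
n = 2809/8620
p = -710/1293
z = 790/1293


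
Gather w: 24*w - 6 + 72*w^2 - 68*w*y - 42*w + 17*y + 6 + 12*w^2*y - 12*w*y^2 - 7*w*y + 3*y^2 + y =w^2*(12*y + 72) + w*(-12*y^2 - 75*y - 18) + 3*y^2 + 18*y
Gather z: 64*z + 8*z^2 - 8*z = 8*z^2 + 56*z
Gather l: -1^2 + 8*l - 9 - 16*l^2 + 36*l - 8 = -16*l^2 + 44*l - 18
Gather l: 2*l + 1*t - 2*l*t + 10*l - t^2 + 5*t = l*(12 - 2*t) - t^2 + 6*t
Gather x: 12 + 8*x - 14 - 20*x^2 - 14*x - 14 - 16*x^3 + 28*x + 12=-16*x^3 - 20*x^2 + 22*x - 4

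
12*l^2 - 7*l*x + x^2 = (-4*l + x)*(-3*l + x)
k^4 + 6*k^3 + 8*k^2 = k^2*(k + 2)*(k + 4)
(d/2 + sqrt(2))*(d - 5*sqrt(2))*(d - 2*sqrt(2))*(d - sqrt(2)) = d^4/2 - 3*sqrt(2)*d^3 + d^2 + 24*sqrt(2)*d - 40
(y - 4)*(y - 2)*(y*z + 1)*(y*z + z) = y^4*z^2 - 5*y^3*z^2 + y^3*z + 2*y^2*z^2 - 5*y^2*z + 8*y*z^2 + 2*y*z + 8*z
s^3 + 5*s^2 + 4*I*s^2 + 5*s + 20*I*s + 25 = (s + 5)*(s - I)*(s + 5*I)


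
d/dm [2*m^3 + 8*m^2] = 2*m*(3*m + 8)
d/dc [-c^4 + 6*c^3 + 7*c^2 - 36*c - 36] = -4*c^3 + 18*c^2 + 14*c - 36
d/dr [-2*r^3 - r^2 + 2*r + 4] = -6*r^2 - 2*r + 2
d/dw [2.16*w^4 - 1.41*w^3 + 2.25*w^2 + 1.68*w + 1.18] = 8.64*w^3 - 4.23*w^2 + 4.5*w + 1.68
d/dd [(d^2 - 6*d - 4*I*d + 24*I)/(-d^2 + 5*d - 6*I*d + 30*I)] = (d^2*(-1 - 10*I) + 108*I*d - 24 - 300*I)/(d^4 + d^3*(-10 + 12*I) + d^2*(-11 - 120*I) + d*(360 + 300*I) - 900)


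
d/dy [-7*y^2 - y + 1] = -14*y - 1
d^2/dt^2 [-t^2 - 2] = -2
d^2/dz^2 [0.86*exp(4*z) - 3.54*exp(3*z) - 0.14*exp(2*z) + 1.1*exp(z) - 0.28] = (13.76*exp(3*z) - 31.86*exp(2*z) - 0.56*exp(z) + 1.1)*exp(z)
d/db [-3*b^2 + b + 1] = 1 - 6*b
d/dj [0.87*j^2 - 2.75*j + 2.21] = 1.74*j - 2.75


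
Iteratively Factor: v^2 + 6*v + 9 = (v + 3)*(v + 3)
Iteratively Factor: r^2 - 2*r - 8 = (r - 4)*(r + 2)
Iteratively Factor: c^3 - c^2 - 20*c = (c)*(c^2 - c - 20) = c*(c + 4)*(c - 5)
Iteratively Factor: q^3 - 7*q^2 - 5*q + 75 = (q + 3)*(q^2 - 10*q + 25) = (q - 5)*(q + 3)*(q - 5)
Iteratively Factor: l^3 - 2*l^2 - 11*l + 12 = (l + 3)*(l^2 - 5*l + 4) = (l - 4)*(l + 3)*(l - 1)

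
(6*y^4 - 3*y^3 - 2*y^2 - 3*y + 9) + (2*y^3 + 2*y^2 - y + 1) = 6*y^4 - y^3 - 4*y + 10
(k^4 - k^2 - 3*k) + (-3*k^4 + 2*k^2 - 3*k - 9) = -2*k^4 + k^2 - 6*k - 9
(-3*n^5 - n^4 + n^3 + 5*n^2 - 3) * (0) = 0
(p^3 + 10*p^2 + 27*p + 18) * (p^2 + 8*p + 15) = p^5 + 18*p^4 + 122*p^3 + 384*p^2 + 549*p + 270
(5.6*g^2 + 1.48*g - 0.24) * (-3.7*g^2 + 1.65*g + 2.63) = -20.72*g^4 + 3.764*g^3 + 18.058*g^2 + 3.4964*g - 0.6312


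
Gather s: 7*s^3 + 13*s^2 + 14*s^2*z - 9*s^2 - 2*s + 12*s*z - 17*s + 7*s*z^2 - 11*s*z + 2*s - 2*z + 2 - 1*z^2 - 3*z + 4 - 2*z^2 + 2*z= 7*s^3 + s^2*(14*z + 4) + s*(7*z^2 + z - 17) - 3*z^2 - 3*z + 6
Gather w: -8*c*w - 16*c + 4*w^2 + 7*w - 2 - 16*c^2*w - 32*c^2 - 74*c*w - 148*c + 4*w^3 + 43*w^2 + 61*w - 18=-32*c^2 - 164*c + 4*w^3 + 47*w^2 + w*(-16*c^2 - 82*c + 68) - 20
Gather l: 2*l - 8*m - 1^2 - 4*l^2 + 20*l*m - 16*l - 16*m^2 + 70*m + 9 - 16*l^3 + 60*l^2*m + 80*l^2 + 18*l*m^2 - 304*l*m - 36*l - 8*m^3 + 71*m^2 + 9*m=-16*l^3 + l^2*(60*m + 76) + l*(18*m^2 - 284*m - 50) - 8*m^3 + 55*m^2 + 71*m + 8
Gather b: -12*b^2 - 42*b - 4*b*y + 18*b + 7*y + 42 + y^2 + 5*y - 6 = -12*b^2 + b*(-4*y - 24) + y^2 + 12*y + 36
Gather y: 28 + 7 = 35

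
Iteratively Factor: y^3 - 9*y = (y)*(y^2 - 9) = y*(y - 3)*(y + 3)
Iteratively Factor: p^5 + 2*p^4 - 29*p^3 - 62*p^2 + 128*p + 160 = (p + 4)*(p^4 - 2*p^3 - 21*p^2 + 22*p + 40) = (p + 4)^2*(p^3 - 6*p^2 + 3*p + 10) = (p - 5)*(p + 4)^2*(p^2 - p - 2) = (p - 5)*(p + 1)*(p + 4)^2*(p - 2)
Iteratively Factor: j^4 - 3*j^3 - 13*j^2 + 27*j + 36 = (j + 3)*(j^3 - 6*j^2 + 5*j + 12) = (j - 3)*(j + 3)*(j^2 - 3*j - 4) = (j - 4)*(j - 3)*(j + 3)*(j + 1)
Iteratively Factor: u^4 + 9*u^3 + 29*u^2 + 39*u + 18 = (u + 3)*(u^3 + 6*u^2 + 11*u + 6) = (u + 3)^2*(u^2 + 3*u + 2) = (u + 2)*(u + 3)^2*(u + 1)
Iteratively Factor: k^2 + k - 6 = (k - 2)*(k + 3)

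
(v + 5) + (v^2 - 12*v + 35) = v^2 - 11*v + 40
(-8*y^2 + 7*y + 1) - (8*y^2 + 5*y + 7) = -16*y^2 + 2*y - 6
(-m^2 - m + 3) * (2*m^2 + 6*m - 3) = -2*m^4 - 8*m^3 + 3*m^2 + 21*m - 9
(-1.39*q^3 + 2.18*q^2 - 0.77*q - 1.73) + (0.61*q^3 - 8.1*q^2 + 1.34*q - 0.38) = -0.78*q^3 - 5.92*q^2 + 0.57*q - 2.11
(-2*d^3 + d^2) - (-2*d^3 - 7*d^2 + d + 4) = 8*d^2 - d - 4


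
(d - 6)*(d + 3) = d^2 - 3*d - 18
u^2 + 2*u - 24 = (u - 4)*(u + 6)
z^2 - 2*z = z*(z - 2)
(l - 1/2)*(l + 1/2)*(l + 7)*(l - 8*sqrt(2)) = l^4 - 8*sqrt(2)*l^3 + 7*l^3 - 56*sqrt(2)*l^2 - l^2/4 - 7*l/4 + 2*sqrt(2)*l + 14*sqrt(2)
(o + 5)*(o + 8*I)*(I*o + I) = I*o^3 - 8*o^2 + 6*I*o^2 - 48*o + 5*I*o - 40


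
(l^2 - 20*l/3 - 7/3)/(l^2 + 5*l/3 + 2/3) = (3*l^2 - 20*l - 7)/(3*l^2 + 5*l + 2)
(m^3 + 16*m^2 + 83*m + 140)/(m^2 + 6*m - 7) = (m^2 + 9*m + 20)/(m - 1)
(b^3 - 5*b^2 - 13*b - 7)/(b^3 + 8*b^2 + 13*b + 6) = (b - 7)/(b + 6)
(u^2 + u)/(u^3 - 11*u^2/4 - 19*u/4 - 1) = 4*u/(4*u^2 - 15*u - 4)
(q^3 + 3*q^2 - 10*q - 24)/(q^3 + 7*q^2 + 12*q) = (q^2 - q - 6)/(q*(q + 3))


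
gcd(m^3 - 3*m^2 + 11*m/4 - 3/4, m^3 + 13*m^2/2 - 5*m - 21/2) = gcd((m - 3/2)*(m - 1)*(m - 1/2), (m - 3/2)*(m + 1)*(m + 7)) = m - 3/2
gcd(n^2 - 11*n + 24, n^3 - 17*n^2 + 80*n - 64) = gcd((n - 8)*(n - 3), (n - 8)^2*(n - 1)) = n - 8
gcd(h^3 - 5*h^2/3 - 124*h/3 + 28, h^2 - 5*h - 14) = h - 7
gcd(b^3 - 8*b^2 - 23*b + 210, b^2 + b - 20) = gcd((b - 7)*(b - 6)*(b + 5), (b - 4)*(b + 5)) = b + 5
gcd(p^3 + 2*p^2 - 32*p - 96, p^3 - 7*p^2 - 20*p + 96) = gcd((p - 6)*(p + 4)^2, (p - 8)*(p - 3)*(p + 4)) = p + 4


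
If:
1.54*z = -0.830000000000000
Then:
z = -0.54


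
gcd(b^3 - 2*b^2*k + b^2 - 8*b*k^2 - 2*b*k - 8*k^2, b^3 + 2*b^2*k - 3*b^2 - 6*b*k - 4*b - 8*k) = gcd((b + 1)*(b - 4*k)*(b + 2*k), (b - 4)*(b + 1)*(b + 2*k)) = b^2 + 2*b*k + b + 2*k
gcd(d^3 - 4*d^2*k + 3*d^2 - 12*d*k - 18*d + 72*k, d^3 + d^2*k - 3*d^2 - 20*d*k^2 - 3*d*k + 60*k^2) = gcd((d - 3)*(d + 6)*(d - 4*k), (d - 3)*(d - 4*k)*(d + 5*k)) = d^2 - 4*d*k - 3*d + 12*k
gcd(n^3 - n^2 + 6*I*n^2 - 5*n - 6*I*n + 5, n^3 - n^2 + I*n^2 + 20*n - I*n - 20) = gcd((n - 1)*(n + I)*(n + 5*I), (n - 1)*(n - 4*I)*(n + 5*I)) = n^2 + n*(-1 + 5*I) - 5*I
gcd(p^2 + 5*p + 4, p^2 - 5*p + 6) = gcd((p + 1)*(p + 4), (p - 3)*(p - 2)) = 1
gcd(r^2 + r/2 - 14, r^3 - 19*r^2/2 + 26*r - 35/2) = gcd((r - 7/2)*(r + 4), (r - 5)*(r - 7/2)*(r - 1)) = r - 7/2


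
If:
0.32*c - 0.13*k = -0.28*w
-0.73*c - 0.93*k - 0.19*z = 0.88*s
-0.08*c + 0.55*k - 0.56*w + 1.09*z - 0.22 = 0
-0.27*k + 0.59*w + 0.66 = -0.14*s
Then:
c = 0.997674769279856*z + 1.07502584196736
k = -5.68516507171283*z - 1.31729128104041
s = 4.9646601535439*z + 0.50035457583115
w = -3.77974066247222*z - 1.8402004855886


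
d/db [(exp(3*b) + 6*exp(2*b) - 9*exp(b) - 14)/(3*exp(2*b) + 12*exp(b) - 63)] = (exp(2*b) - 6*exp(b) + 5)*exp(b)/(3*(exp(2*b) - 6*exp(b) + 9))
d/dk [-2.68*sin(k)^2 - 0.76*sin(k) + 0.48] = -(5.36*sin(k) + 0.76)*cos(k)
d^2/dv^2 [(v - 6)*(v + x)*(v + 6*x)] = 6*v + 14*x - 12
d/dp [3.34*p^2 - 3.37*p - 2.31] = 6.68*p - 3.37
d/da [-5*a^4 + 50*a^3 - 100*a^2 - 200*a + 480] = -20*a^3 + 150*a^2 - 200*a - 200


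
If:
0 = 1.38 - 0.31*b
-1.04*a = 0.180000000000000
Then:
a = -0.17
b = 4.45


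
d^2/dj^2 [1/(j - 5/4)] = 128/(4*j - 5)^3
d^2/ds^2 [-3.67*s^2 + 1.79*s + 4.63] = -7.34000000000000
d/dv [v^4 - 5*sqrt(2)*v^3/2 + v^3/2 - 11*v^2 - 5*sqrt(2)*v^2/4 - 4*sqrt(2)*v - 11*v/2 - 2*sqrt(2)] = 4*v^3 - 15*sqrt(2)*v^2/2 + 3*v^2/2 - 22*v - 5*sqrt(2)*v/2 - 4*sqrt(2) - 11/2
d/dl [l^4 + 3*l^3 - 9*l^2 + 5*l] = 4*l^3 + 9*l^2 - 18*l + 5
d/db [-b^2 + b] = 1 - 2*b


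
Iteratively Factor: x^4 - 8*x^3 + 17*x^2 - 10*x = (x - 2)*(x^3 - 6*x^2 + 5*x) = (x - 5)*(x - 2)*(x^2 - x) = x*(x - 5)*(x - 2)*(x - 1)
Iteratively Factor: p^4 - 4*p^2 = (p)*(p^3 - 4*p) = p*(p + 2)*(p^2 - 2*p) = p*(p - 2)*(p + 2)*(p)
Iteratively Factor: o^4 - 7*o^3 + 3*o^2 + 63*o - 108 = (o - 3)*(o^3 - 4*o^2 - 9*o + 36) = (o - 3)^2*(o^2 - o - 12) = (o - 4)*(o - 3)^2*(o + 3)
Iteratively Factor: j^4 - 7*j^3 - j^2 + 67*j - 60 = (j - 1)*(j^3 - 6*j^2 - 7*j + 60) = (j - 1)*(j + 3)*(j^2 - 9*j + 20) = (j - 4)*(j - 1)*(j + 3)*(j - 5)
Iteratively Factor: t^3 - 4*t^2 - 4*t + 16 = (t - 2)*(t^2 - 2*t - 8) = (t - 2)*(t + 2)*(t - 4)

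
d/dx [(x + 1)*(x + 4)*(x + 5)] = 3*x^2 + 20*x + 29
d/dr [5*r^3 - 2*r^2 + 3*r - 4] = 15*r^2 - 4*r + 3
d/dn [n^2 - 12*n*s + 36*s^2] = 2*n - 12*s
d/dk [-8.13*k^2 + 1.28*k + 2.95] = 1.28 - 16.26*k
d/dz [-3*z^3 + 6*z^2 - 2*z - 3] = -9*z^2 + 12*z - 2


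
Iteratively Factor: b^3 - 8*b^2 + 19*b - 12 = (b - 4)*(b^2 - 4*b + 3) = (b - 4)*(b - 1)*(b - 3)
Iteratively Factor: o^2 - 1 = (o + 1)*(o - 1)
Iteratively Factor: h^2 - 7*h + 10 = (h - 2)*(h - 5)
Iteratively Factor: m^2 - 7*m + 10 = (m - 5)*(m - 2)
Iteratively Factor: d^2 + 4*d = (d)*(d + 4)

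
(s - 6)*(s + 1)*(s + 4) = s^3 - s^2 - 26*s - 24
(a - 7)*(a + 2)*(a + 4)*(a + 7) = a^4 + 6*a^3 - 41*a^2 - 294*a - 392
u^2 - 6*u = u*(u - 6)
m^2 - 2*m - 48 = (m - 8)*(m + 6)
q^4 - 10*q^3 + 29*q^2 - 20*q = q*(q - 5)*(q - 4)*(q - 1)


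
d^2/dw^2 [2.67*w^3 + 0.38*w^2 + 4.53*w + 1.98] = 16.02*w + 0.76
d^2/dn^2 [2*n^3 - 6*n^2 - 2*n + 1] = 12*n - 12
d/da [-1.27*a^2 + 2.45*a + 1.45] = 2.45 - 2.54*a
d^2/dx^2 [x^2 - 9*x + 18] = 2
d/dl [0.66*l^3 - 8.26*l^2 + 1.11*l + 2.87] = 1.98*l^2 - 16.52*l + 1.11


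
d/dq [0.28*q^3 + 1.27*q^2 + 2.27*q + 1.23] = 0.84*q^2 + 2.54*q + 2.27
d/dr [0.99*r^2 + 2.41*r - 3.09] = 1.98*r + 2.41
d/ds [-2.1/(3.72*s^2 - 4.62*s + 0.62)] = (15.624*s - 9.702)/(3.72*s^2 - 4.62*s + 0.62)^2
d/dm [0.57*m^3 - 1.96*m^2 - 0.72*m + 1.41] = 1.71*m^2 - 3.92*m - 0.72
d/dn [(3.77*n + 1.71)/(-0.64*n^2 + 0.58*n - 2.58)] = (2.4128*n^2 + 2.1888*n - 10.7184)/(0.4096*n^4 - 0.7424*n^3 + 3.6388*n^2 - 2.9928*n + 6.6564)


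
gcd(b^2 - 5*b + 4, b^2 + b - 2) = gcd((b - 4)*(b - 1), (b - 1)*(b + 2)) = b - 1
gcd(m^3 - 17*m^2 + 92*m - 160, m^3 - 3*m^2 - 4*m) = m - 4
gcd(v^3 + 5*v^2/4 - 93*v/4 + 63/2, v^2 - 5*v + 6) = v - 3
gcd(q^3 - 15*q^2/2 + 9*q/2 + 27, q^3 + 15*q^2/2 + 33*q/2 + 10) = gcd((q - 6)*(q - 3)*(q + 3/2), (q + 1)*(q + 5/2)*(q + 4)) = 1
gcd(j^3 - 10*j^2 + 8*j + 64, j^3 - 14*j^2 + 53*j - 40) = j - 8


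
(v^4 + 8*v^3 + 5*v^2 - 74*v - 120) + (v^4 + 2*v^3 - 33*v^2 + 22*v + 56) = 2*v^4 + 10*v^3 - 28*v^2 - 52*v - 64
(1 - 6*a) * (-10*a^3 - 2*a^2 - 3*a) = 60*a^4 + 2*a^3 + 16*a^2 - 3*a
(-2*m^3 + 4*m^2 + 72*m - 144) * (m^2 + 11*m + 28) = -2*m^5 - 18*m^4 + 60*m^3 + 760*m^2 + 432*m - 4032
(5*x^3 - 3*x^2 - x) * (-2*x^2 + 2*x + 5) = -10*x^5 + 16*x^4 + 21*x^3 - 17*x^2 - 5*x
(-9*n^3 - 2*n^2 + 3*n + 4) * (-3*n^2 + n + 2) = 27*n^5 - 3*n^4 - 29*n^3 - 13*n^2 + 10*n + 8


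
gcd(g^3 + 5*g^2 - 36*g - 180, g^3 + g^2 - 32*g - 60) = g^2 - g - 30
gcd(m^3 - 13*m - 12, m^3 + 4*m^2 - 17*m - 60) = m^2 - m - 12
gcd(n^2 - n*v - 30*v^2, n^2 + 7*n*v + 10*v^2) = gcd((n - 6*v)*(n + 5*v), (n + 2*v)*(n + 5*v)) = n + 5*v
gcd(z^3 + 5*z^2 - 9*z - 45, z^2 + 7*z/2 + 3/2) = z + 3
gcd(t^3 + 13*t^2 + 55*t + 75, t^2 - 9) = t + 3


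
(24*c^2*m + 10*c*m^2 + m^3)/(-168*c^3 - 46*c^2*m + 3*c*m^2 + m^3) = -m/(7*c - m)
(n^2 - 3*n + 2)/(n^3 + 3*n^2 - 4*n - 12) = (n - 1)/(n^2 + 5*n + 6)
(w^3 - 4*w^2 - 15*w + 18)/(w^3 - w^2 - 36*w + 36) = (w + 3)/(w + 6)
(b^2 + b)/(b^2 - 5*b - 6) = b/(b - 6)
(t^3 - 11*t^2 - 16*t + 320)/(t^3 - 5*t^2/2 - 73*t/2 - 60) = 2*(t^2 - 3*t - 40)/(2*t^2 + 11*t + 15)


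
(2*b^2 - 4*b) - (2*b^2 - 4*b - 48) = 48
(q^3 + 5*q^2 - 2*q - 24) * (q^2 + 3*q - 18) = q^5 + 8*q^4 - 5*q^3 - 120*q^2 - 36*q + 432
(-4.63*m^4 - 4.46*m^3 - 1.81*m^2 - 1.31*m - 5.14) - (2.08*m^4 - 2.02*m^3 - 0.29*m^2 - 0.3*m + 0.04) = -6.71*m^4 - 2.44*m^3 - 1.52*m^2 - 1.01*m - 5.18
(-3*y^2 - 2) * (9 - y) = 3*y^3 - 27*y^2 + 2*y - 18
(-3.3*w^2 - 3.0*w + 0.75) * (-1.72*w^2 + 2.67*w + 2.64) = 5.676*w^4 - 3.651*w^3 - 18.012*w^2 - 5.9175*w + 1.98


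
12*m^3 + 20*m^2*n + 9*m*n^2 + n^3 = (m + n)*(2*m + n)*(6*m + n)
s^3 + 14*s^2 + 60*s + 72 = (s + 2)*(s + 6)^2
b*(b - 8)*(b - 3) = b^3 - 11*b^2 + 24*b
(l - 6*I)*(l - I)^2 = l^3 - 8*I*l^2 - 13*l + 6*I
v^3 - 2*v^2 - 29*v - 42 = (v - 7)*(v + 2)*(v + 3)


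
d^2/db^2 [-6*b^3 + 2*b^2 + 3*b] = 4 - 36*b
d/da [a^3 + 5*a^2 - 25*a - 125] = 3*a^2 + 10*a - 25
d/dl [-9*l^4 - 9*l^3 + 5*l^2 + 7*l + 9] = -36*l^3 - 27*l^2 + 10*l + 7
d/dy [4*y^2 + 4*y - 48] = 8*y + 4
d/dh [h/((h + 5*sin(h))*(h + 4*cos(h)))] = (4*h^2*sin(h) - 5*h^2*cos(h) - h^2 - 20*h*cos(2*h) + 10*sin(2*h))/((h + 5*sin(h))^2*(h + 4*cos(h))^2)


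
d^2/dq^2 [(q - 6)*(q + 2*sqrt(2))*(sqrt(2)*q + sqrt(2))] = 6*sqrt(2)*q - 10*sqrt(2) + 8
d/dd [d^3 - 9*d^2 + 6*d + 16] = 3*d^2 - 18*d + 6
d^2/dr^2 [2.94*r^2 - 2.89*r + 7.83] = 5.88000000000000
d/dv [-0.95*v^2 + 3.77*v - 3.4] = 3.77 - 1.9*v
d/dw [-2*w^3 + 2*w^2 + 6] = 2*w*(2 - 3*w)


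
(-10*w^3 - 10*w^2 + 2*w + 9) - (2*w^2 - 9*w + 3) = -10*w^3 - 12*w^2 + 11*w + 6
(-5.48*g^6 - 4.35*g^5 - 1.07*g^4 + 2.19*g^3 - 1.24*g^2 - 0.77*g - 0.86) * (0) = 0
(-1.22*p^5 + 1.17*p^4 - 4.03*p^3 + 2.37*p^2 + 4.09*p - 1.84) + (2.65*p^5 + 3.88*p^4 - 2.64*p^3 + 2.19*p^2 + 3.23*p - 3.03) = 1.43*p^5 + 5.05*p^4 - 6.67*p^3 + 4.56*p^2 + 7.32*p - 4.87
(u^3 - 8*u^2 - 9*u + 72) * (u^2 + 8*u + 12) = u^5 - 61*u^3 - 96*u^2 + 468*u + 864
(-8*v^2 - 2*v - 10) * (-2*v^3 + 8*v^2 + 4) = 16*v^5 - 60*v^4 + 4*v^3 - 112*v^2 - 8*v - 40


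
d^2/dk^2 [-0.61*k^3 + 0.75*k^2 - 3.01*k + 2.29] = 1.5 - 3.66*k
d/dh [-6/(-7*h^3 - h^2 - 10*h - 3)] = 6*(-21*h^2 - 2*h - 10)/(7*h^3 + h^2 + 10*h + 3)^2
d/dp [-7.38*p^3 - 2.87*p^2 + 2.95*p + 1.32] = -22.14*p^2 - 5.74*p + 2.95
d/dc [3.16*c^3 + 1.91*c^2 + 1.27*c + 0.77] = 9.48*c^2 + 3.82*c + 1.27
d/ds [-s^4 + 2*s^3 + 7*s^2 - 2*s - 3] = -4*s^3 + 6*s^2 + 14*s - 2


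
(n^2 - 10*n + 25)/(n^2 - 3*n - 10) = (n - 5)/(n + 2)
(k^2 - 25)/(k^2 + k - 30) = (k + 5)/(k + 6)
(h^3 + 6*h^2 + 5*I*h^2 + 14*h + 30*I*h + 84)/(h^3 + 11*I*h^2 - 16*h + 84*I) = (h + 6)/(h + 6*I)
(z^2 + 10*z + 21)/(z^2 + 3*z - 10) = (z^2 + 10*z + 21)/(z^2 + 3*z - 10)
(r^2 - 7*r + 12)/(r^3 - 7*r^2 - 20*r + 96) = (r - 4)/(r^2 - 4*r - 32)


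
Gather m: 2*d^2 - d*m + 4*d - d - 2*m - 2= 2*d^2 + 3*d + m*(-d - 2) - 2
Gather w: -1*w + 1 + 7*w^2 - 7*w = 7*w^2 - 8*w + 1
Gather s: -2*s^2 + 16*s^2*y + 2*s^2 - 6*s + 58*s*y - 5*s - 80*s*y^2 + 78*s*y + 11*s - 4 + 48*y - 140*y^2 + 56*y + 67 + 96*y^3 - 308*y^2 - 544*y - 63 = 16*s^2*y + s*(-80*y^2 + 136*y) + 96*y^3 - 448*y^2 - 440*y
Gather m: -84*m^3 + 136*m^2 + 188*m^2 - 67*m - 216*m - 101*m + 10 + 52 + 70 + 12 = -84*m^3 + 324*m^2 - 384*m + 144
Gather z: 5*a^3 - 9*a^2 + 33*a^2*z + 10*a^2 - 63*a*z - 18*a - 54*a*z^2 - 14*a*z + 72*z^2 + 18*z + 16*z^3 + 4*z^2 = 5*a^3 + a^2 - 18*a + 16*z^3 + z^2*(76 - 54*a) + z*(33*a^2 - 77*a + 18)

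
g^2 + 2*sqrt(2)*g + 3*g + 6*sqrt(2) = (g + 3)*(g + 2*sqrt(2))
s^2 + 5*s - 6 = (s - 1)*(s + 6)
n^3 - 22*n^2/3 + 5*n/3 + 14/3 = (n - 7)*(n - 1)*(n + 2/3)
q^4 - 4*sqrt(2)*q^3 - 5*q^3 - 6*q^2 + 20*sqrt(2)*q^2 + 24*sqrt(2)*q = q*(q - 6)*(q + 1)*(q - 4*sqrt(2))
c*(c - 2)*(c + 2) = c^3 - 4*c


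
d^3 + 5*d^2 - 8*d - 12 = (d - 2)*(d + 1)*(d + 6)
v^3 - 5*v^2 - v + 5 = (v - 5)*(v - 1)*(v + 1)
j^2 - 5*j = j*(j - 5)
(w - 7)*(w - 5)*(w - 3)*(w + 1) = w^4 - 14*w^3 + 56*w^2 - 34*w - 105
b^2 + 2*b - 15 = (b - 3)*(b + 5)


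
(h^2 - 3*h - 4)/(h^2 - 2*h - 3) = (h - 4)/(h - 3)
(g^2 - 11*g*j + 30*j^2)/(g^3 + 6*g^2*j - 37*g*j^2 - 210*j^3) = (g - 5*j)/(g^2 + 12*g*j + 35*j^2)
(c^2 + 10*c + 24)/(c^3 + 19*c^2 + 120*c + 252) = (c + 4)/(c^2 + 13*c + 42)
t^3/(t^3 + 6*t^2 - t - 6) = t^3/(t^3 + 6*t^2 - t - 6)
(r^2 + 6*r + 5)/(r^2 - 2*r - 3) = (r + 5)/(r - 3)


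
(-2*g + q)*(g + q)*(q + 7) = -2*g^2*q - 14*g^2 - g*q^2 - 7*g*q + q^3 + 7*q^2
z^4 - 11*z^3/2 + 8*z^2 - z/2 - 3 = (z - 3)*(z - 2)*(z - 1)*(z + 1/2)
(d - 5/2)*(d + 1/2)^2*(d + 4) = d^4 + 5*d^3/2 - 33*d^2/4 - 77*d/8 - 5/2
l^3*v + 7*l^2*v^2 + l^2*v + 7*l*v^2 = l*(l + 7*v)*(l*v + v)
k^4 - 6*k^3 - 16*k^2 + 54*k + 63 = (k - 7)*(k - 3)*(k + 1)*(k + 3)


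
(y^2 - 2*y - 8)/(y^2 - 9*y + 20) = (y + 2)/(y - 5)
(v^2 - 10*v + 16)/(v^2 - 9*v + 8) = (v - 2)/(v - 1)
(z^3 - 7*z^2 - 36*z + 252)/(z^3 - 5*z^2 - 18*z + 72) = (z^2 - z - 42)/(z^2 + z - 12)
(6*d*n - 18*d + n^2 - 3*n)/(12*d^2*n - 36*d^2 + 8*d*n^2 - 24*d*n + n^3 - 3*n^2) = 1/(2*d + n)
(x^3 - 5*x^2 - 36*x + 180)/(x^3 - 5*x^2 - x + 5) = (x^2 - 36)/(x^2 - 1)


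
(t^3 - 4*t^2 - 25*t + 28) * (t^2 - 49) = t^5 - 4*t^4 - 74*t^3 + 224*t^2 + 1225*t - 1372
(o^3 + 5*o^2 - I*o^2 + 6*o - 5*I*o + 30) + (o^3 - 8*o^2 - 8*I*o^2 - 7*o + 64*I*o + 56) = 2*o^3 - 3*o^2 - 9*I*o^2 - o + 59*I*o + 86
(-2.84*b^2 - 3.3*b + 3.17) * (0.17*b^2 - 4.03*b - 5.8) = -0.4828*b^4 + 10.8842*b^3 + 30.3099*b^2 + 6.3649*b - 18.386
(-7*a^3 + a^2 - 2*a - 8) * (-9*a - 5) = 63*a^4 + 26*a^3 + 13*a^2 + 82*a + 40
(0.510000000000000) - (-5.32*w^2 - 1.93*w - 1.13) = 5.32*w^2 + 1.93*w + 1.64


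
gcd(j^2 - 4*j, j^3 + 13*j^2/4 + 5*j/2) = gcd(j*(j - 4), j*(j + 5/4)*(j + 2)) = j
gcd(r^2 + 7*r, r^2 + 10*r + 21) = r + 7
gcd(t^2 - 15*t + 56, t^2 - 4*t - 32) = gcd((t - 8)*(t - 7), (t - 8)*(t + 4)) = t - 8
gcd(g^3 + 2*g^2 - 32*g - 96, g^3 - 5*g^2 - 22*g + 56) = g + 4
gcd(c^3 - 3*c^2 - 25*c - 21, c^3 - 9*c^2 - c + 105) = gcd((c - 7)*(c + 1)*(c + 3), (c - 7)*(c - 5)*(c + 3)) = c^2 - 4*c - 21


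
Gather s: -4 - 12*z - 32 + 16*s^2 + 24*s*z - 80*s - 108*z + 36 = 16*s^2 + s*(24*z - 80) - 120*z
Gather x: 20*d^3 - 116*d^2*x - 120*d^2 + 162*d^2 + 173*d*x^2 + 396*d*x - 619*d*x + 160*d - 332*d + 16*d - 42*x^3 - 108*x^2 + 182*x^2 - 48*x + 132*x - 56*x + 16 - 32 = 20*d^3 + 42*d^2 - 156*d - 42*x^3 + x^2*(173*d + 74) + x*(-116*d^2 - 223*d + 28) - 16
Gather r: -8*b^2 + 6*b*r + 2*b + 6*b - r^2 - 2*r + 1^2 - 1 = -8*b^2 + 8*b - r^2 + r*(6*b - 2)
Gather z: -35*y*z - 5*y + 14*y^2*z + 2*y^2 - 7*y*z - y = 2*y^2 - 6*y + z*(14*y^2 - 42*y)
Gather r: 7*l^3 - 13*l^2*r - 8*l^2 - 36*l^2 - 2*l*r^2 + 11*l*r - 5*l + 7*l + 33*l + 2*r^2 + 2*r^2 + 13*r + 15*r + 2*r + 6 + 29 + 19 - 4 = 7*l^3 - 44*l^2 + 35*l + r^2*(4 - 2*l) + r*(-13*l^2 + 11*l + 30) + 50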